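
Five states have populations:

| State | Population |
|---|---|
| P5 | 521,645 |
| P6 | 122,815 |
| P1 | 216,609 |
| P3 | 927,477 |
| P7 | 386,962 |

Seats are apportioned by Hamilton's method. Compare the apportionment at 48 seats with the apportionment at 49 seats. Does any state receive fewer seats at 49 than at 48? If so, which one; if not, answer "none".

P7

At 48 seats: P5 11, P6 3, P1 5, P3 20, P7 9.
At 49 seats: P5 12, P6 3, P1 5, P3 21, P7 8.
P7 drops from 9 to 8.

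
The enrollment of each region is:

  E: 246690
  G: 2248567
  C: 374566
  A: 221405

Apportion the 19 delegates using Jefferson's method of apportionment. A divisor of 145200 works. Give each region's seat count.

With modified divisor 145200: modified quotas E 1.699, G 15.486, C 2.580, A 1.525.
Rounding down: E 1, G 15, C 2, A 1 (total 19).

E 1; G 15; C 2; A 1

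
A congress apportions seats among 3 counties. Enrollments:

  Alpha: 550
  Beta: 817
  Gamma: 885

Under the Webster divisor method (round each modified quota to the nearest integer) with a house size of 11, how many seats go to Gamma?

Standard divisor 2252/11 ≈ 204.727; standard quotas: Alpha 2.687, Beta 3.991, Gamma 4.323.
Rounding to the nearest integer gives Alpha 3, Beta 4, Gamma 4 — total 11, matching the house size, so no adjustment is needed.
Gamma receives 4.

4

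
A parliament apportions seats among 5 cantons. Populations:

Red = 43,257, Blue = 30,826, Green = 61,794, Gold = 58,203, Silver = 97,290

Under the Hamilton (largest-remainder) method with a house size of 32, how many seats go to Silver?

The standard divisor is 291370/32 ≈ 9105.312.
Standard quotas: Red 4.7507, Blue 3.3855, Green 6.7866, Gold 6.3922, Silver 10.6850.
Lower quotas: Red 4, Blue 3, Green 6, Gold 6, Silver 10 (sum 29, leaving 3 seats).
Remainders in descending order: Green 0.7866, Red 0.7507, Silver 0.6850, Gold 0.3922, Blue 0.3855.
The surplus seats go to Green, Red, Silver.
Silver receives 11.

11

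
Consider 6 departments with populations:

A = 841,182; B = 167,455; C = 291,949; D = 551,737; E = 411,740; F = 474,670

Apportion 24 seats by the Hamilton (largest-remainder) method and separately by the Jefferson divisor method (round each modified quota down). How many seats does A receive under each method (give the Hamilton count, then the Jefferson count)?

Hamilton: A 7, B 1, C 3, D 5, E 4, F 4.
Jefferson: A 8, B 1, C 2, D 5, E 4, F 4.
A gets 7 under Hamilton and 8 under Jefferson.

7 and 8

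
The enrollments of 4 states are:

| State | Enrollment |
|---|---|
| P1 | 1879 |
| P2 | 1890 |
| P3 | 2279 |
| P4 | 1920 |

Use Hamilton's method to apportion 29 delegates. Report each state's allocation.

Standard divisor: 7968 ÷ 29 ≈ 274.759.
Standard quotas: P1 6.839, P2 6.879, P3 8.295, P4 6.988.
Lower quotas: P1 6, P2 6, P3 8, P4 6 (sum 26, leaving 3 seats).
Remainders in descending order: P4 0.988, P2 0.879, P1 0.839, P3 0.295.
Largest remainders: P4, P2, P1 receive the extra seats.

P1 7; P2 7; P3 8; P4 7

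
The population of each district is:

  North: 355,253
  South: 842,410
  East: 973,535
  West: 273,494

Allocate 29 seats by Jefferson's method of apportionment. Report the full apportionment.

Standard divisor 2444692/29 ≈ 84299.724; standard quotas: North 4.214, South 9.993, East 11.548, West 3.244.
Rounding down gives 4, 9, 11, 3 = 27 seats, so the divisor must be adjusted.
With modified divisor 78900: modified quotas North 4.503, South 10.677, East 12.339, West 3.466.
Rounding down: North 4, South 10, East 12, West 3 (total 29).

North 4, South 10, East 12, West 3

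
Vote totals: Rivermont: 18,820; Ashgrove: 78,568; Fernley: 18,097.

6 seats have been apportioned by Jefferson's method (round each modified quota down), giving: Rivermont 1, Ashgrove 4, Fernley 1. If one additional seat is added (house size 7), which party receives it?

Ashgrove

Priority for the next seat is population ÷ (current seats + 1).
Priorities: Rivermont 9410.000, Ashgrove 15713.600, Fernley 9048.500.
Highest priority: Ashgrove.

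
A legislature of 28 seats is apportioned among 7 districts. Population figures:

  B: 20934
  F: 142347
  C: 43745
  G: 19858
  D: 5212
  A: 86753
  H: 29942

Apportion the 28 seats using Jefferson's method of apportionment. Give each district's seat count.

B 1, F 13, C 4, G 1, D 0, A 7, H 2

Standard divisor 348791/28 ≈ 12456.821; standard quotas: B 1.681, F 11.427, C 3.512, G 1.594, D 0.418, A 6.964, H 2.404.
Rounding down gives 1, 11, 3, 1, 0, 6, 2 = 24 seats, so the divisor must be adjusted.
With modified divisor 10871.8: modified quotas B 1.926, F 13.093, C 4.024, G 1.827, D 0.479, A 7.980, H 2.754.
Rounding down: B 1, F 13, C 4, G 1, D 0, A 7, H 2 (total 28).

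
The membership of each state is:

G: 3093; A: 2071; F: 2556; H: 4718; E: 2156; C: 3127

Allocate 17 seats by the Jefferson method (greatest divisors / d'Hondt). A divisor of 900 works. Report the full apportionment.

With modified divisor 900: modified quotas G 3.437, A 2.301, F 2.840, H 5.242, E 2.396, C 3.474.
Rounding down: G 3, A 2, F 2, H 5, E 2, C 3 (total 17).

G 3; A 2; F 2; H 5; E 2; C 3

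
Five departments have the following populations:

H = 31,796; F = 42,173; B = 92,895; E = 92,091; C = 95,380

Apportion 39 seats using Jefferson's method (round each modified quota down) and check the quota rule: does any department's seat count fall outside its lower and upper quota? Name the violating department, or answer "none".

none

Standard quotas: H 3.500, F 4.642, B 10.225, E 10.136, C 10.498.
Jefferson allocation: H 3, F 4, B 11, E 10, C 11.
Every allocation lies between the lower and upper quota.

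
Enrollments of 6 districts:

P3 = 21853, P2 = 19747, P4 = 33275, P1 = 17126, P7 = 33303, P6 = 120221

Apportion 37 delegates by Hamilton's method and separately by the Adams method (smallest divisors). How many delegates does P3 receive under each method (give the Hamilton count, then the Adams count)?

Hamilton: P3 3, P2 3, P4 5, P1 3, P7 5, P6 18.
Adams: P3 4, P2 3, P4 5, P1 3, P7 5, P6 17.
P3 gets 3 under Hamilton and 4 under Adams.

3 and 4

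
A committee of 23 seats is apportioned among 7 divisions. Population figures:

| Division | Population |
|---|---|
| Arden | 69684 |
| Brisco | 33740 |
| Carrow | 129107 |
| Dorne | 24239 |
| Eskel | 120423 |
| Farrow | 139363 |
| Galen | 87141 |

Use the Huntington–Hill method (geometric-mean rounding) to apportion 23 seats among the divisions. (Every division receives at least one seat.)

Arden 3, Brisco 1, Carrow 5, Dorne 1, Eskel 5, Farrow 5, Galen 3

With divisor 26186: modified quotas Arden 2.661, Brisco 1.288, Carrow 4.930, Dorne 0.926, Eskel 4.599, Farrow 5.322, Galen 3.328.
Geometric-mean thresholds: Arden √(2·3)=2.449, Brisco √(1·2)=1.414, Carrow √(4·5)=4.472, Dorne (min 1), Eskel √(4·5)=4.472, Farrow √(5·6)=5.477, Galen √(3·4)=3.464.
Each quota rounded against its threshold gives Arden 3, Brisco 1, Carrow 5, Dorne 1, Eskel 5, Farrow 5, Galen 3 (total 23).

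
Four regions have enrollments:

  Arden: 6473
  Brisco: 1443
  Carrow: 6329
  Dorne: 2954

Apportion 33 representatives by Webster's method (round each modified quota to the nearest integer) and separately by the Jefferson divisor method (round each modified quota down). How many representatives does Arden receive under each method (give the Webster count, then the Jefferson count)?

12 and 13

Webster: Arden 12, Brisco 3, Carrow 12, Dorne 6.
Jefferson: Arden 13, Brisco 2, Carrow 12, Dorne 6.
Arden gets 12 under Webster and 13 under Jefferson.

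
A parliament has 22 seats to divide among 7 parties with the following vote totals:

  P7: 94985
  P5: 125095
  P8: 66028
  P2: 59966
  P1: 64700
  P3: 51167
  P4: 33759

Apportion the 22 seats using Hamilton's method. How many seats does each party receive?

P7 4; P5 6; P8 3; P2 3; P1 3; P3 2; P4 1

The standard divisor is 495700/22 ≈ 22531.818.
Standard quotas: P7 4.2156, P5 5.5519, P8 2.9304, P2 2.6614, P1 2.8715, P3 2.2709, P4 1.4983.
Lower quotas: P7 4, P5 5, P8 2, P2 2, P1 2, P3 2, P4 1 (sum 18, leaving 4 seats).
Remainders in descending order: P8 0.9304, P1 0.8715, P2 0.6614, P5 0.5519, P4 0.4983, P3 0.2709, P7 0.2156.
Largest remainders: P8, P1, P2, P5 receive the extra seats.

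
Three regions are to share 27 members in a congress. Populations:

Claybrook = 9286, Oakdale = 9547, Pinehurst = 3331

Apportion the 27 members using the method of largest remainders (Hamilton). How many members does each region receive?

Claybrook=11; Oakdale=12; Pinehurst=4

Total 22164; standard divisor 22164/27 ≈ 820.889.
Standard quotas: Claybrook 11.3121, Oakdale 11.6301, Pinehurst 4.0578.
Lower quotas: Claybrook 11, Oakdale 11, Pinehurst 4 (sum 26, leaving 1 seat).
Remainders in descending order: Oakdale 0.6301, Claybrook 0.3121, Pinehurst 0.0578.
Largest remainder: Oakdale receives the extra seat.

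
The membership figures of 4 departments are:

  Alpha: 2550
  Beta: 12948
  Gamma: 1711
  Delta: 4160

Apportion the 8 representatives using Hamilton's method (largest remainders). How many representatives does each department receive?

Alpha 1; Beta 5; Gamma 1; Delta 1

The standard divisor is 21369/8 ≈ 2671.125.
Standard quotas: Alpha 0.9547, Beta 4.8474, Gamma 0.6406, Delta 1.5574.
Lower quotas: Alpha 0, Beta 4, Gamma 0, Delta 1 (sum 5, leaving 3 seats).
Remainders in descending order: Alpha 0.9547, Beta 0.8474, Gamma 0.6406, Delta 0.5574.
The surplus seats go to Alpha, Beta, Gamma.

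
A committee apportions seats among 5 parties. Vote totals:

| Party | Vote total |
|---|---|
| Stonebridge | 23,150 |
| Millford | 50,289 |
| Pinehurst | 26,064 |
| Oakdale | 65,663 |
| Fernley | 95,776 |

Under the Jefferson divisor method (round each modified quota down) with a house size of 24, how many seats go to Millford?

Standard divisor 260942/24 ≈ 10872.583; standard quotas: Stonebridge 2.129, Millford 4.625, Pinehurst 2.397, Oakdale 6.039, Fernley 8.809.
Rounding down gives 2, 4, 2, 6, 8 = 22 seats, so the divisor must be adjusted.
With modified divisor 9800: modified quotas Stonebridge 2.362, Millford 5.132, Pinehurst 2.660, Oakdale 6.700, Fernley 9.773.
Rounding down: Stonebridge 2, Millford 5, Pinehurst 2, Oakdale 6, Fernley 9 (total 24).
Millford receives 5.

5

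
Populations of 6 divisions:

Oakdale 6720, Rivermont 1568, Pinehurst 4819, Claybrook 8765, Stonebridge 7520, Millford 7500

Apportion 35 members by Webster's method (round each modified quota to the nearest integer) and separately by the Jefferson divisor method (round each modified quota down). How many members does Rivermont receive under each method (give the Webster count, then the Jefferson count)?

2 and 1

Webster: Oakdale 6, Rivermont 2, Pinehurst 5, Claybrook 8, Stonebridge 7, Millford 7.
Jefferson: Oakdale 6, Rivermont 1, Pinehurst 5, Claybrook 9, Stonebridge 7, Millford 7.
Rivermont gets 2 under Webster and 1 under Jefferson.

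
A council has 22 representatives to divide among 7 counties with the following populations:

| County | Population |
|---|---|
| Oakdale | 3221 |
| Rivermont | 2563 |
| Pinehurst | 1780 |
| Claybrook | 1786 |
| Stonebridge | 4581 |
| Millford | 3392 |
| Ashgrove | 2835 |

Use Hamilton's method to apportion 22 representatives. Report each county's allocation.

Oakdale 3; Rivermont 3; Pinehurst 2; Claybrook 2; Stonebridge 5; Millford 4; Ashgrove 3

The standard divisor is 20158/22 ≈ 916.273.
Standard quotas: Oakdale 3.515, Rivermont 2.797, Pinehurst 1.943, Claybrook 1.949, Stonebridge 5.000, Millford 3.702, Ashgrove 3.094.
Lower quotas: Oakdale 3, Rivermont 2, Pinehurst 1, Claybrook 1, Stonebridge 4, Millford 3, Ashgrove 3 (sum 17, leaving 5 seats).
Remainders in descending order: Stonebridge 1.000, Claybrook 0.949, Pinehurst 0.943, Rivermont 0.797, Millford 0.702, Oakdale 0.515, Ashgrove 0.094.
The surplus seats go to Stonebridge, Claybrook, Pinehurst, Rivermont, Millford.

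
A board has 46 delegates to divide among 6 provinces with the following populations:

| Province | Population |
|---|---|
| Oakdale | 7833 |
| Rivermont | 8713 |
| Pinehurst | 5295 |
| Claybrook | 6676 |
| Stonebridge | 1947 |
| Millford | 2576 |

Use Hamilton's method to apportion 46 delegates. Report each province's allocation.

Oakdale 11, Rivermont 12, Pinehurst 7, Claybrook 9, Stonebridge 3, Millford 4

The standard divisor is 33040/46 ≈ 718.261.
Standard quotas: Oakdale 10.9055, Rivermont 12.1307, Pinehurst 7.3720, Claybrook 9.2947, Stonebridge 2.7107, Millford 3.5864.
Lower quotas: Oakdale 10, Rivermont 12, Pinehurst 7, Claybrook 9, Stonebridge 2, Millford 3 (sum 43, leaving 3 seats).
Remainders in descending order: Oakdale 0.9055, Stonebridge 0.7107, Millford 0.5864, Pinehurst 0.3720, Claybrook 0.2947, Rivermont 0.1307.
The surplus seats go to Oakdale, Stonebridge, Millford.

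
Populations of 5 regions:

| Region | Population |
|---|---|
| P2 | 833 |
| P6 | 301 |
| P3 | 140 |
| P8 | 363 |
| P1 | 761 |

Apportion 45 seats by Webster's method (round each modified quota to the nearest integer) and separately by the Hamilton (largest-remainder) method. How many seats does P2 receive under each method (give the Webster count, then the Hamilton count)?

15 and 16

Webster: P2 15, P6 6, P3 3, P8 7, P1 14.
Hamilton: P2 16, P6 6, P3 2, P8 7, P1 14.
P2 gets 15 under Webster and 16 under Hamilton.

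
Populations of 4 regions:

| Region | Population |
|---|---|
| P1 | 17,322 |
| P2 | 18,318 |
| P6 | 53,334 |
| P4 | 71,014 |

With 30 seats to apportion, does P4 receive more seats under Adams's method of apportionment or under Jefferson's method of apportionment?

Adams: P1 3, P2 4, P6 10, P4 13.
Jefferson: P1 3, P2 3, P6 10, P4 14.
P4 gets 13 under Adams and 14 under Jefferson.

Jefferson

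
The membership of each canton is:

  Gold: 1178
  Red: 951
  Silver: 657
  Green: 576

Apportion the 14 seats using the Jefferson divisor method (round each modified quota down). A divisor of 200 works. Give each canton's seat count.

With modified divisor 200: modified quotas Gold 5.890, Red 4.755, Silver 3.285, Green 2.880.
Rounding down: Gold 5, Red 4, Silver 3, Green 2 (total 14).

Gold 5, Red 4, Silver 3, Green 2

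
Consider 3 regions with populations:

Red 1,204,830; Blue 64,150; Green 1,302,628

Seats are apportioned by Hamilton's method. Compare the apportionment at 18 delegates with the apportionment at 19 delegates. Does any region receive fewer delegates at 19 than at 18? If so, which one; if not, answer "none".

Blue

At 18 seats: Red 8, Blue 1, Green 9.
At 19 seats: Red 9, Blue 0, Green 10.
Blue drops from 1 to 0.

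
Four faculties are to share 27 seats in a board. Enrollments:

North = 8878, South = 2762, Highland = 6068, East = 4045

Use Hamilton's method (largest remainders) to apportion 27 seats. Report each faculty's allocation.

The standard divisor is 21753/27 ≈ 805.667.
Standard quotas: North 11.0194, South 3.4282, Highland 7.5317, East 5.0207.
Lower quotas: North 11, South 3, Highland 7, East 5 (sum 26, leaving 1 seat).
Remainders in descending order: Highland 0.5317, South 0.4282, East 0.0207, North 0.0194.
The surplus seat goes to Highland.

North 11; South 3; Highland 8; East 5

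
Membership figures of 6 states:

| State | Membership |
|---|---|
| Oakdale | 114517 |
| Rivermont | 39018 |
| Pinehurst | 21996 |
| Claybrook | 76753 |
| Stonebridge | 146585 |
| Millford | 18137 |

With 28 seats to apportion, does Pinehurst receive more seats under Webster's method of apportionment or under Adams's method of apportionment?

Adams

Webster: Oakdale 8, Rivermont 3, Pinehurst 1, Claybrook 5, Stonebridge 10, Millford 1.
Adams: Oakdale 7, Rivermont 3, Pinehurst 2, Claybrook 5, Stonebridge 9, Millford 2.
Pinehurst gets 1 under Webster and 2 under Adams.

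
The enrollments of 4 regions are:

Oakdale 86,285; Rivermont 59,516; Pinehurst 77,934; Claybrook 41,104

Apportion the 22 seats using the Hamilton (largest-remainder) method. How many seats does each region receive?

Total 264839; standard divisor 264839/22 ≈ 12038.136.
Standard quotas: Oakdale 7.1676, Rivermont 4.9440, Pinehurst 6.4739, Claybrook 3.4145.
Lower quotas: Oakdale 7, Rivermont 4, Pinehurst 6, Claybrook 3 (sum 20, leaving 2 seats).
Remainders in descending order: Rivermont 0.9440, Pinehurst 0.4739, Claybrook 0.4145, Oakdale 0.1676.
Largest remainders: Rivermont, Pinehurst receive the extra seats.

Oakdale 7, Rivermont 5, Pinehurst 7, Claybrook 3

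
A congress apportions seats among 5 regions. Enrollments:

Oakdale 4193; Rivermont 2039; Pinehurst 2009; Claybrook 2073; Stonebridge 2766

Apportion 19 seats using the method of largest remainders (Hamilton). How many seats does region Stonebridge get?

4

Standard divisor: 13080 ÷ 19 ≈ 688.421.
Standard quotas: Oakdale 6.091, Rivermont 2.962, Pinehurst 2.918, Claybrook 3.011, Stonebridge 4.018.
Lower quotas: Oakdale 6, Rivermont 2, Pinehurst 2, Claybrook 3, Stonebridge 4 (sum 17, leaving 2 seats).
Remainders in descending order: Rivermont 0.962, Pinehurst 0.918, Oakdale 0.091, Stonebridge 0.018, Claybrook 0.011.
The surplus seats go to Rivermont, Pinehurst.
Stonebridge receives 4.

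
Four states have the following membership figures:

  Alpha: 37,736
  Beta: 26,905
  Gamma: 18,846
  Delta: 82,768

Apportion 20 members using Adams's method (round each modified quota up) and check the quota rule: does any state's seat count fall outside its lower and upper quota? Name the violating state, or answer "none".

Standard quotas: Alpha 4.540, Beta 3.237, Gamma 2.267, Delta 9.957.
Adams allocation: Alpha 5, Beta 3, Gamma 3, Delta 9.
Every allocation lies between the lower and upper quota.

none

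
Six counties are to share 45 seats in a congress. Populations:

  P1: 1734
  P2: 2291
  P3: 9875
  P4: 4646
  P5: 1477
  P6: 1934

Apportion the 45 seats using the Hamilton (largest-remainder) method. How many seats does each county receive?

P1=4, P2=5, P3=20, P4=9, P5=3, P6=4

The standard divisor is 21957/45 ≈ 487.933.
Standard quotas: P1 3.5538, P2 4.6953, P3 20.2384, P4 9.5218, P5 3.0271, P6 3.9637.
Lower quotas: P1 3, P2 4, P3 20, P4 9, P5 3, P6 3 (sum 42, leaving 3 seats).
Remainders in descending order: P6 0.9637, P2 0.6953, P1 0.5538, P4 0.5218, P3 0.2384, P5 0.0271.
The surplus seats go to P6, P2, P1.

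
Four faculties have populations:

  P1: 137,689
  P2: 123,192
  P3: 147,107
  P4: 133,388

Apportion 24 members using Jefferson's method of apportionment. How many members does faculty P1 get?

Standard divisor 541376/24 ≈ 22557.333; standard quotas: P1 6.104, P2 5.461, P3 6.521, P4 5.913.
Rounding down gives 6, 5, 6, 5 = 22 seats, so the divisor must be adjusted.
With modified divisor 20800: modified quotas P1 6.620, P2 5.923, P3 7.072, P4 6.413.
Rounding down: P1 6, P2 5, P3 7, P4 6 (total 24).
P1 receives 6.

6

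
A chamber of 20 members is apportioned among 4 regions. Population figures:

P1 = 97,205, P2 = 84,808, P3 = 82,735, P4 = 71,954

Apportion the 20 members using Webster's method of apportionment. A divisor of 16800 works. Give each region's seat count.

With modified divisor 16800: modified quotas P1 5.786, P2 5.048, P3 4.925, P4 4.283.
Rounding to the nearest integer: P1 6, P2 5, P3 5, P4 4 (total 20).

P1: 6; P2: 5; P3: 5; P4: 4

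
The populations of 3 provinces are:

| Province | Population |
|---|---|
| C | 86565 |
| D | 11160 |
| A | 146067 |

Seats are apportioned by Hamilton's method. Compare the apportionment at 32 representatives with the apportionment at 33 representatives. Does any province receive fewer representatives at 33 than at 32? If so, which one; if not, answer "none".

At 32 seats: C 11, D 2, A 19.
At 33 seats: C 12, D 1, A 20.
D drops from 2 to 1.

D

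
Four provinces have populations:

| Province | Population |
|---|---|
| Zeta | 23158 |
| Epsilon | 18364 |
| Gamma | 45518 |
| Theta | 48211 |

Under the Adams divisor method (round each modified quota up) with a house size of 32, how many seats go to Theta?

11

Standard divisor 135251/32 ≈ 4226.594; standard quotas: Zeta 5.479, Epsilon 4.345, Gamma 10.769, Theta 11.407.
Rounding up gives 6, 5, 11, 12 = 34 seats, so the divisor must be adjusted.
With modified divisor 4563.56: modified quotas Zeta 5.075, Epsilon 4.024, Gamma 9.974, Theta 10.564.
Rounding up: Zeta 6, Epsilon 5, Gamma 10, Theta 11 (total 32).
Theta receives 11.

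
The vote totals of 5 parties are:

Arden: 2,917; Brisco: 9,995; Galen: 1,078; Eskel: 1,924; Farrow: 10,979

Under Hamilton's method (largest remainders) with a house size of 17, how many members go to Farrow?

7

Standard divisor: 26893 ÷ 17 ≈ 1581.941.
Standard quotas: Arden 1.8439, Brisco 6.3182, Galen 0.6814, Eskel 1.2162, Farrow 6.9402.
Lower quotas: Arden 1, Brisco 6, Galen 0, Eskel 1, Farrow 6 (sum 14, leaving 3 seats).
Remainders in descending order: Farrow 0.9402, Arden 0.8439, Galen 0.6814, Brisco 0.3182, Eskel 0.2162.
Largest remainders: Farrow, Arden, Galen receive the extra seats.
Farrow receives 7.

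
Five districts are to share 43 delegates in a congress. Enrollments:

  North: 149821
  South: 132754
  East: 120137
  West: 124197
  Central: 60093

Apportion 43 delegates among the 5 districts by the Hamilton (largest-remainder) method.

North 11; South 10; East 9; West 9; Central 4

The standard divisor is 587002/43 ≈ 13651.209.
Standard quotas: North 10.9749, South 9.7247, East 8.8005, West 9.0979, Central 4.4020.
Lower quotas: North 10, South 9, East 8, West 9, Central 4 (sum 40, leaving 3 seats).
Remainders in descending order: North 0.9749, East 0.8005, South 0.7247, Central 0.4020, West 0.0979.
Largest remainders: North, East, South receive the extra seats.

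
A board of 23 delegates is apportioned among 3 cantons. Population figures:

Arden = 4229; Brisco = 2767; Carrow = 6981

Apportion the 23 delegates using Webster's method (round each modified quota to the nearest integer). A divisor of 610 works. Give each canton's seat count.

Arden: 7, Brisco: 5, Carrow: 11

With modified divisor 610: modified quotas Arden 6.933, Brisco 4.536, Carrow 11.444.
Rounding to the nearest integer: Arden 7, Brisco 5, Carrow 11 (total 23).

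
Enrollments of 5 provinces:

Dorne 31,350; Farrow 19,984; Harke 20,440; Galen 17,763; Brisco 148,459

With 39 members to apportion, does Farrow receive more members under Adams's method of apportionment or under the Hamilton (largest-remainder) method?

Adams

Adams: Dorne 5, Farrow 4, Harke 4, Galen 3, Brisco 23.
Hamilton: Dorne 5, Farrow 3, Harke 4, Galen 3, Brisco 24.
Farrow gets 4 under Adams and 3 under Hamilton.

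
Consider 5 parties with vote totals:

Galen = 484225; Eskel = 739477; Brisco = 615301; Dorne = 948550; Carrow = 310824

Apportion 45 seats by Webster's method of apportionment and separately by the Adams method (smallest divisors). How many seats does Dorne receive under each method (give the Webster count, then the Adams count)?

Webster: Galen 7, Eskel 11, Brisco 9, Dorne 14, Carrow 4.
Adams: Galen 7, Eskel 11, Brisco 9, Dorne 13, Carrow 5.
Dorne gets 14 under Webster and 13 under Adams.

14 and 13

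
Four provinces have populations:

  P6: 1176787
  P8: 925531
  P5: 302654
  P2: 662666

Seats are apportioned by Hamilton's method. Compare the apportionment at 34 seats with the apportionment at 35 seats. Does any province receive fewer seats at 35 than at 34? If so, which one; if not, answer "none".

At 34 seats: P6 13, P8 10, P5 4, P2 7.
At 35 seats: P6 13, P8 11, P5 3, P2 8.
P5 drops from 4 to 3.

P5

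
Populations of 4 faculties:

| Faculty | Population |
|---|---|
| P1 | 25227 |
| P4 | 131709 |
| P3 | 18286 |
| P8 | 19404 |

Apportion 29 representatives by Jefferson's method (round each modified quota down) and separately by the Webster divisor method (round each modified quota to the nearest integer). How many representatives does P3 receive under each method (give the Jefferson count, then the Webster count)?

Jefferson: P1 4, P4 20, P3 2, P8 3.
Webster: P1 4, P4 19, P3 3, P8 3.
P3 gets 2 under Jefferson and 3 under Webster.

2 and 3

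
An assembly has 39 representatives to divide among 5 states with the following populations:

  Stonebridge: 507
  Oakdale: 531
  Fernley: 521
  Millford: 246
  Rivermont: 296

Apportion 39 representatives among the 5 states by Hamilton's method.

Stonebridge=9; Oakdale=10; Fernley=10; Millford=5; Rivermont=5

Standard divisor: 2101 ÷ 39 ≈ 53.872.
Standard quotas: Stonebridge 9.411, Oakdale 9.857, Fernley 9.671, Millford 4.566, Rivermont 5.495.
Lower quotas: Stonebridge 9, Oakdale 9, Fernley 9, Millford 4, Rivermont 5 (sum 36, leaving 3 seats).
Remainders in descending order: Oakdale 0.857, Fernley 0.671, Millford 0.566, Rivermont 0.495, Stonebridge 0.411.
The surplus seats go to Oakdale, Fernley, Millford.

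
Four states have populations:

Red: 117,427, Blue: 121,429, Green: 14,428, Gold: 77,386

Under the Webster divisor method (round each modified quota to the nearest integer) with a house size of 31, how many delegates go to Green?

1

Standard divisor 330670/31 ≈ 10666.774; standard quotas: Red 11.009, Blue 11.384, Green 1.353, Gold 7.255.
Rounding to the nearest integer gives 11, 11, 1, 7 = 30 seats, so the divisor must be adjusted.
With modified divisor 10400: modified quotas Red 11.291, Blue 11.676, Green 1.387, Gold 7.441.
Rounding to the nearest integer: Red 11, Blue 12, Green 1, Gold 7 (total 31).
Green receives 1.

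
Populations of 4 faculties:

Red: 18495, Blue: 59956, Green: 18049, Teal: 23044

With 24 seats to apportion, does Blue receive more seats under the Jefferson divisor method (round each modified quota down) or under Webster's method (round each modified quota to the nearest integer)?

Jefferson: Red 4, Blue 13, Green 3, Teal 4.
Webster: Red 4, Blue 12, Green 4, Teal 4.
Blue gets 13 under Jefferson and 12 under Webster.

Jefferson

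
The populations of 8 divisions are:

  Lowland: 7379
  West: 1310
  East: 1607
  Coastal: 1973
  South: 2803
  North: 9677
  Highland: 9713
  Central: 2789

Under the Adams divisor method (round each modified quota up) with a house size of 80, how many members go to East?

Standard divisor 37251/80 ≈ 465.637; standard quotas: Lowland 15.847, West 2.813, East 3.451, Coastal 4.237, South 6.020, North 20.782, Highland 20.860, Central 5.990.
Rounding up gives 16, 3, 4, 5, 7, 21, 21, 6 = 83 seats, so the divisor must be adjusted.
With modified divisor 490: modified quotas Lowland 15.059, West 2.673, East 3.280, Coastal 4.027, South 5.720, North 19.749, Highland 19.822, Central 5.692.
Rounding up: Lowland 16, West 3, East 4, Coastal 5, South 6, North 20, Highland 20, Central 6 (total 80).
East receives 4.

4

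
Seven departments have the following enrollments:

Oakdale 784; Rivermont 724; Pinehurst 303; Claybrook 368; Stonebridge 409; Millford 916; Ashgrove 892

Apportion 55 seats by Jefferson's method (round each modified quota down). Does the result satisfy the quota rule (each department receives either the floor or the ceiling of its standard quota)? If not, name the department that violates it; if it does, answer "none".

none

Standard quotas: Oakdale 9.809, Rivermont 9.058, Pinehurst 3.791, Claybrook 4.604, Stonebridge 5.117, Millford 11.460, Ashgrove 11.160.
Jefferson allocation: Oakdale 10, Rivermont 9, Pinehurst 4, Claybrook 4, Stonebridge 5, Millford 12, Ashgrove 11.
Every allocation lies between the lower and upper quota.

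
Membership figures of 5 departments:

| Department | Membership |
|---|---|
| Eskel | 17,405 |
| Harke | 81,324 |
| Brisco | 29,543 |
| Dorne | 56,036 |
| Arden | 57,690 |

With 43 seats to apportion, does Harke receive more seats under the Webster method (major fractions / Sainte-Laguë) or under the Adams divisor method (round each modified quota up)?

Webster

Webster: Eskel 3, Harke 15, Brisco 5, Dorne 10, Arden 10.
Adams: Eskel 3, Harke 14, Brisco 6, Dorne 10, Arden 10.
Harke gets 15 under Webster and 14 under Adams.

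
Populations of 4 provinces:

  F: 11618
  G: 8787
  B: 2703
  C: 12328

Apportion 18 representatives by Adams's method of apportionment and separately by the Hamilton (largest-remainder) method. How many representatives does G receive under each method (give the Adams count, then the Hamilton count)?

4 and 5

Adams: F 6, G 4, B 2, C 6.
Hamilton: F 6, G 5, B 1, C 6.
G gets 4 under Adams and 5 under Hamilton.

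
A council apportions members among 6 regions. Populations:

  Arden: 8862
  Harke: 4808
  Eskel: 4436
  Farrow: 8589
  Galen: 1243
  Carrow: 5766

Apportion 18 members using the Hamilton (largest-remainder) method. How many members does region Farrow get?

The standard divisor is 33704/18 ≈ 1872.444.
Standard quotas: Arden 4.7329, Harke 2.5678, Eskel 2.3691, Farrow 4.5871, Galen 0.6638, Carrow 3.0794.
Lower quotas: Arden 4, Harke 2, Eskel 2, Farrow 4, Galen 0, Carrow 3 (sum 15, leaving 3 seats).
Remainders in descending order: Arden 0.7329, Galen 0.6638, Farrow 0.5871, Harke 0.5678, Eskel 0.3691, Carrow 0.0794.
Largest remainders: Arden, Galen, Farrow receive the extra seats.
Farrow receives 5.

5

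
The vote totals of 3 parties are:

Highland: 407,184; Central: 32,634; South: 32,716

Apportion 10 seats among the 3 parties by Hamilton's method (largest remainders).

Highland: 8; Central: 1; South: 1

Standard divisor: 472534 ÷ 10 ≈ 47253.4.
Standard quotas: Highland 8.6170, Central 0.6906, South 0.6924.
Lower quotas: Highland 8, Central 0, South 0 (sum 8, leaving 2 seats).
Remainders in descending order: South 0.6924, Central 0.6906, Highland 0.6170.
Largest remainders: South, Central receive the extra seats.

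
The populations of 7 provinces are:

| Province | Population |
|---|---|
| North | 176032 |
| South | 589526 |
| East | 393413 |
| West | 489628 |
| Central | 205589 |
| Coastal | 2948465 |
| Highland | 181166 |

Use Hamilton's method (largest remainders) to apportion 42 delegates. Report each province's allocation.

North: 1; South: 5; East: 3; West: 4; Central: 2; Coastal: 25; Highland: 2

Standard divisor: 4983819 ÷ 42 ≈ 118662.357.
Standard quotas: North 1.4835, South 4.9681, East 3.3154, West 4.1262, Central 1.7326, Coastal 24.8475, Highland 1.5267.
Lower quotas: North 1, South 4, East 3, West 4, Central 1, Coastal 24, Highland 1 (sum 38, leaving 4 seats).
Remainders in descending order: South 0.9681, Coastal 0.8475, Central 0.7326, Highland 0.5267, North 0.4835, East 0.3154, West 0.1262.
Largest remainders: South, Coastal, Central, Highland receive the extra seats.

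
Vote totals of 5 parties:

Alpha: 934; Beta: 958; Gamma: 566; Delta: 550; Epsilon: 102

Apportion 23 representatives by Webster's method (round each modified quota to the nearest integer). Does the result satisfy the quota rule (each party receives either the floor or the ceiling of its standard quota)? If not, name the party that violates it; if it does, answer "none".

none

Standard quotas: Alpha 6.907, Beta 7.085, Gamma 4.186, Delta 4.068, Epsilon 0.754.
Webster allocation: Alpha 7, Beta 7, Gamma 4, Delta 4, Epsilon 1.
Every allocation lies between the lower and upper quota.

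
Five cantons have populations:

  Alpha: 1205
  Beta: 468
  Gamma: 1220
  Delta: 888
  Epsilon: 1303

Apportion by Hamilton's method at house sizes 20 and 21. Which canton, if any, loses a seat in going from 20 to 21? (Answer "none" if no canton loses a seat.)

At 20 seats: Alpha 5, Beta 2, Gamma 5, Delta 3, Epsilon 5.
At 21 seats: Alpha 5, Beta 2, Gamma 5, Delta 4, Epsilon 5.
No canton's allocation decreased.

none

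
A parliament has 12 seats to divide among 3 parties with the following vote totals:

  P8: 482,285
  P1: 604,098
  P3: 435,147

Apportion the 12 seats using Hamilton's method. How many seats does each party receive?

Total 1521530; standard divisor 1521530/12 ≈ 126794.167.
Standard quotas: P8 3.8037, P1 4.7644, P3 3.4319.
Lower quotas: P8 3, P1 4, P3 3 (sum 10, leaving 2 seats).
Remainders in descending order: P8 0.8037, P1 0.7644, P3 0.4319.
The surplus seats go to P8, P1.

P8: 4; P1: 5; P3: 3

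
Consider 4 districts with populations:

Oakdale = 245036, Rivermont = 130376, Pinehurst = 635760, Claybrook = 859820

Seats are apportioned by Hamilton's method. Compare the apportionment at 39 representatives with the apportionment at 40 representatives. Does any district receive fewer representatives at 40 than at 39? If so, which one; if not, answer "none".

At 39 seats: Oakdale 5, Rivermont 3, Pinehurst 13, Claybrook 18.
At 40 seats: Oakdale 5, Rivermont 3, Pinehurst 14, Claybrook 18.
No district's allocation decreased.

none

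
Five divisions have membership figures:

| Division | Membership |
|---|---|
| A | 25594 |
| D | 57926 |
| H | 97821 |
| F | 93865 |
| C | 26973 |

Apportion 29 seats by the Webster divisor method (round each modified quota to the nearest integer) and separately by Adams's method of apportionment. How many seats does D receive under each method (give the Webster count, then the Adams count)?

6 and 5

Webster: A 2, D 6, H 9, F 9, C 3.
Adams: A 3, D 5, H 9, F 9, C 3.
D gets 6 under Webster and 5 under Adams.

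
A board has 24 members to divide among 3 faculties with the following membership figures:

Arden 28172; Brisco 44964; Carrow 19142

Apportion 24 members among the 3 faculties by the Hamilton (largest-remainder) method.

Arden=7; Brisco=12; Carrow=5

Total 92278; standard divisor 92278/24 ≈ 3844.917.
Standard quotas: Arden 7.3271, Brisco 11.6944, Carrow 4.9785.
Lower quotas: Arden 7, Brisco 11, Carrow 4 (sum 22, leaving 2 seats).
Remainders in descending order: Carrow 0.9785, Brisco 0.6944, Arden 0.3271.
The surplus seats go to Carrow, Brisco.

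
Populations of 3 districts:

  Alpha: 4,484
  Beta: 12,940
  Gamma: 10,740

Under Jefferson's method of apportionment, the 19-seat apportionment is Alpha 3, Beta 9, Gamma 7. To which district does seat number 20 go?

Gamma

Priority for the next seat is population ÷ (current seats + 1).
Priorities: Alpha 1121.000, Beta 1294.000, Gamma 1342.500.
Highest priority: Gamma.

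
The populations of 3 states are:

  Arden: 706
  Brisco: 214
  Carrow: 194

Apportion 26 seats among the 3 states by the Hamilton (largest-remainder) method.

Total 1114; standard divisor 1114/26 ≈ 42.846.
Standard quotas: Arden 16.478, Brisco 4.995, Carrow 4.528.
Lower quotas: Arden 16, Brisco 4, Carrow 4 (sum 24, leaving 2 seats).
Remainders in descending order: Brisco 0.995, Carrow 0.528, Arden 0.478.
The surplus seats go to Brisco, Carrow.

Arden 16; Brisco 5; Carrow 5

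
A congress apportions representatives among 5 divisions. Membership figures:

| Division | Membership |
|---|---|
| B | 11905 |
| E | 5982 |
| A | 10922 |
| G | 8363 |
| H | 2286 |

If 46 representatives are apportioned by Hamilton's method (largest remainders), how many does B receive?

14

Total 39458; standard divisor 39458/46 ≈ 857.783.
Standard quotas: B 13.8788, E 6.9738, A 12.7328, G 9.7496, H 2.6650.
Lower quotas: B 13, E 6, A 12, G 9, H 2 (sum 42, leaving 4 seats).
Remainders in descending order: E 0.9738, B 0.8788, G 0.7496, A 0.7328, H 0.6650.
Largest remainders: E, B, G, A receive the extra seats.
B receives 14.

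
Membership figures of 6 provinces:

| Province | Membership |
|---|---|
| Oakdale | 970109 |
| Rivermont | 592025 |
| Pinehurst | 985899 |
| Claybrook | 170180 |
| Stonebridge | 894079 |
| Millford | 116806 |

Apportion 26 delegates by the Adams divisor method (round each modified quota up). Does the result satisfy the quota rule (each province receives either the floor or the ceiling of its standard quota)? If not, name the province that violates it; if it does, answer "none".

Standard quotas: Oakdale 6.764, Rivermont 4.128, Pinehurst 6.874, Claybrook 1.187, Stonebridge 6.234, Millford 0.814.
Adams allocation: Oakdale 6, Rivermont 4, Pinehurst 7, Claybrook 2, Stonebridge 6, Millford 1.
Every allocation lies between the lower and upper quota.

none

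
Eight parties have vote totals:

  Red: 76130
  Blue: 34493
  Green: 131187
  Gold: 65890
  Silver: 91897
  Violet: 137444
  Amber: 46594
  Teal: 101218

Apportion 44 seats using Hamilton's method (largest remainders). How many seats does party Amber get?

Total 684853; standard divisor 684853/44 ≈ 15564.841.
Standard quotas: Red 4.8912, Blue 2.2161, Green 8.4284, Gold 4.2333, Silver 5.9041, Violet 8.8304, Amber 2.9935, Teal 6.5030.
Lower quotas: Red 4, Blue 2, Green 8, Gold 4, Silver 5, Violet 8, Amber 2, Teal 6 (sum 39, leaving 5 seats).
Remainders in descending order: Amber 0.9935, Silver 0.9041, Red 0.8912, Violet 0.8304, Teal 0.5030, Green 0.4284, Gold 0.2333, Blue 0.2161.
Largest remainders: Amber, Silver, Red, Violet, Teal receive the extra seats.
Amber receives 3.

3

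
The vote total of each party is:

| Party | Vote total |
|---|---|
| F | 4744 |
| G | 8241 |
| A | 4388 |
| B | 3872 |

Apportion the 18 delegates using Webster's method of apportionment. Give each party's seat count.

F=4; G=7; A=4; B=3

Standard divisor 21245/18 ≈ 1180.278; standard quotas: F 4.019, G 6.982, A 3.718, B 3.281.
Rounding to the nearest integer gives F 4, G 7, A 4, B 3 — total 18, matching the house size, so no adjustment is needed.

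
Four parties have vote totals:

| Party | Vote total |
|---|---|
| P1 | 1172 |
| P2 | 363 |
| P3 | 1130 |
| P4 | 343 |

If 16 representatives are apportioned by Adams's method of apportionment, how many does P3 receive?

Standard divisor 3008/16 ≈ 188; standard quotas: P1 6.234, P2 1.931, P3 6.011, P4 1.824.
Rounding up gives 7, 2, 7, 2 = 18 seats, so the divisor must be adjusted.
With modified divisor 200: modified quotas P1 5.860, P2 1.815, P3 5.650, P4 1.715.
Rounding up: P1 6, P2 2, P3 6, P4 2 (total 16).
P3 receives 6.

6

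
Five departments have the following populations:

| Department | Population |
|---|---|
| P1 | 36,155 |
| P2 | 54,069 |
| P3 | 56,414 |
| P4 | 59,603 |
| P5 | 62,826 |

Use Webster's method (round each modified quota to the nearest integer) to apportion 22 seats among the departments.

Standard divisor 269067/22 ≈ 12230.318; standard quotas: P1 2.956, P2 4.421, P3 4.613, P4 4.873, P5 5.137.
Rounding to the nearest integer gives P1 3, P2 4, P3 5, P4 5, P5 5 — total 22, matching the house size, so no adjustment is needed.

P1=3, P2=4, P3=5, P4=5, P5=5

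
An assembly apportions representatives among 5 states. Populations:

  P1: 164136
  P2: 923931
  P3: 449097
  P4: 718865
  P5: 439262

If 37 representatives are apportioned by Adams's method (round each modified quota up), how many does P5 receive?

Standard divisor 2695291/37 ≈ 72845.703; standard quotas: P1 2.253, P2 12.683, P3 6.165, P4 9.868, P5 6.030.
Rounding up gives 3, 13, 7, 10, 7 = 40 seats, so the divisor must be adjusted.
With modified divisor 78400: modified quotas P1 2.094, P2 11.785, P3 5.728, P4 9.169, P5 5.603.
Rounding up: P1 3, P2 12, P3 6, P4 10, P5 6 (total 37).
P5 receives 6.

6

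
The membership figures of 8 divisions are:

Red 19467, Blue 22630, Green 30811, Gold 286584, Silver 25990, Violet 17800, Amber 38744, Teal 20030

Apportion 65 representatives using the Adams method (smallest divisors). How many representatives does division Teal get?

Standard divisor 462056/65 ≈ 7108.554; standard quotas: Red 2.739, Blue 3.183, Green 4.334, Gold 40.315, Silver 3.656, Violet 2.504, Amber 5.450, Teal 2.818.
Rounding up gives 3, 4, 5, 41, 4, 3, 6, 3 = 69 seats, so the divisor must be adjusted.
With modified divisor 7600: modified quotas Red 2.561, Blue 2.978, Green 4.054, Gold 37.708, Silver 3.420, Violet 2.342, Amber 5.098, Teal 2.636.
Rounding up: Red 3, Blue 3, Green 5, Gold 38, Silver 4, Violet 3, Amber 6, Teal 3 (total 65).
Teal receives 3.

3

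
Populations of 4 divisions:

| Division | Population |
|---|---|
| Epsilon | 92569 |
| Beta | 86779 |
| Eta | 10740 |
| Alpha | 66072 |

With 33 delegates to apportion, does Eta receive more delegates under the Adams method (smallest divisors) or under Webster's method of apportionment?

Adams

Adams: Epsilon 12, Beta 11, Eta 2, Alpha 8.
Webster: Epsilon 12, Beta 11, Eta 1, Alpha 9.
Eta gets 2 under Adams and 1 under Webster.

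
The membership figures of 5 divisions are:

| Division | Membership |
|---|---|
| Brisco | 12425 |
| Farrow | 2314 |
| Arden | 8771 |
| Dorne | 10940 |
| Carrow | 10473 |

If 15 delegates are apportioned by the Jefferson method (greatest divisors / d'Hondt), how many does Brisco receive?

4

Standard divisor 44923/15 ≈ 2994.867; standard quotas: Brisco 4.149, Farrow 0.773, Arden 2.929, Dorne 3.653, Carrow 3.497.
Rounding down gives 4, 0, 2, 3, 3 = 12 seats, so the divisor must be adjusted.
With modified divisor 2600: modified quotas Brisco 4.779, Farrow 0.890, Arden 3.373, Dorne 4.208, Carrow 4.028.
Rounding down: Brisco 4, Farrow 0, Arden 3, Dorne 4, Carrow 4 (total 15).
Brisco receives 4.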